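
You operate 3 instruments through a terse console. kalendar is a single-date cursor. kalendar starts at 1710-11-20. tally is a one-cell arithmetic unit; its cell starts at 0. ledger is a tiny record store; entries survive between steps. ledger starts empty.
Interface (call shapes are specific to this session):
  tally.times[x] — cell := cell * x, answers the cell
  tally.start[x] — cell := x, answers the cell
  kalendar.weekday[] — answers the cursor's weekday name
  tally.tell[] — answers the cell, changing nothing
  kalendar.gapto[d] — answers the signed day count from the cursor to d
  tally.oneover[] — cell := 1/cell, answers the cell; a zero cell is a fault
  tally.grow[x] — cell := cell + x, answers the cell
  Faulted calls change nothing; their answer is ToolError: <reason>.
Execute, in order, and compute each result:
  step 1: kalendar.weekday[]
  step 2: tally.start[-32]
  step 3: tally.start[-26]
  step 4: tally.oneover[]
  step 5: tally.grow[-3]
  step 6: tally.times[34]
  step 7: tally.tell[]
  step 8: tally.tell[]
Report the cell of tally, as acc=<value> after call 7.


Answer: acc=-1343/13

Derivation:
Step: kalendar.weekday[]
Result: Thursday
Step: tally.start[-32]
Result: -32
Step: tally.start[-26]
Result: -26
Step: tally.oneover[]
Result: -1/26
Step: tally.grow[-3]
Result: -79/26
Step: tally.times[34]
Result: -1343/13
Step: tally.tell[]
Result: -1343/13
Step: tally.tell[]
Result: -1343/13


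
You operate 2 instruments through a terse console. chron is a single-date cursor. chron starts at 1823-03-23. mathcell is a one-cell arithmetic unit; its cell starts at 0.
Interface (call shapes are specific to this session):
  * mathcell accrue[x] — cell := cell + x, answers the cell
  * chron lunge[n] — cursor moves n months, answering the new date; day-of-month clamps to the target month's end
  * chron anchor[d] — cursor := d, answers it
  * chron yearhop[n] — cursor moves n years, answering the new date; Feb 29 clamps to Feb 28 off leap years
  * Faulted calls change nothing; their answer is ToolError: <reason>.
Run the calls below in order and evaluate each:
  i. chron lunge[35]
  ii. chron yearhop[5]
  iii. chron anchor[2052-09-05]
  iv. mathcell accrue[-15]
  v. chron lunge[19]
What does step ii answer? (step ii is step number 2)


Answer: 1831-02-23

Derivation:
# chron lunge(n='35') == 1826-02-23
# chron yearhop(n='5') == 1831-02-23
# chron anchor(d='2052-09-05') == 2052-09-05
# mathcell accrue(x='-15') == -15
# chron lunge(n='19') == 2054-04-05


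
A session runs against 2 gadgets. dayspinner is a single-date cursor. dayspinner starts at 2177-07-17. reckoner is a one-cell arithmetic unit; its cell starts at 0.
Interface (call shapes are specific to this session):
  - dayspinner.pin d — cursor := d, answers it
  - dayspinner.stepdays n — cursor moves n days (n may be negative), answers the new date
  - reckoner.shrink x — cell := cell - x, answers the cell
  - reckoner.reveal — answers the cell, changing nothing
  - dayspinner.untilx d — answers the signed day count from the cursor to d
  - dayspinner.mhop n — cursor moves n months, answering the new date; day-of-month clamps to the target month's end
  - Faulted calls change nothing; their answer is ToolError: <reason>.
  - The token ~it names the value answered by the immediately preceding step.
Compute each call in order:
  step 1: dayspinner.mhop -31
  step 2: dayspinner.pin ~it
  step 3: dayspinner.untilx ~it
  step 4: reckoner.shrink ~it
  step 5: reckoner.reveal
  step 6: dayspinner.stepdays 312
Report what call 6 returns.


Answer: 2175-10-25

Derivation:
! dayspinner.mhop(n: -31) ~> 2174-12-17
! dayspinner.pin(d: ~it) ~> 2174-12-17
! dayspinner.untilx(d: ~it) ~> 0
! reckoner.shrink(x: ~it) ~> 0
! reckoner.reveal() ~> 0
! dayspinner.stepdays(n: 312) ~> 2175-10-25


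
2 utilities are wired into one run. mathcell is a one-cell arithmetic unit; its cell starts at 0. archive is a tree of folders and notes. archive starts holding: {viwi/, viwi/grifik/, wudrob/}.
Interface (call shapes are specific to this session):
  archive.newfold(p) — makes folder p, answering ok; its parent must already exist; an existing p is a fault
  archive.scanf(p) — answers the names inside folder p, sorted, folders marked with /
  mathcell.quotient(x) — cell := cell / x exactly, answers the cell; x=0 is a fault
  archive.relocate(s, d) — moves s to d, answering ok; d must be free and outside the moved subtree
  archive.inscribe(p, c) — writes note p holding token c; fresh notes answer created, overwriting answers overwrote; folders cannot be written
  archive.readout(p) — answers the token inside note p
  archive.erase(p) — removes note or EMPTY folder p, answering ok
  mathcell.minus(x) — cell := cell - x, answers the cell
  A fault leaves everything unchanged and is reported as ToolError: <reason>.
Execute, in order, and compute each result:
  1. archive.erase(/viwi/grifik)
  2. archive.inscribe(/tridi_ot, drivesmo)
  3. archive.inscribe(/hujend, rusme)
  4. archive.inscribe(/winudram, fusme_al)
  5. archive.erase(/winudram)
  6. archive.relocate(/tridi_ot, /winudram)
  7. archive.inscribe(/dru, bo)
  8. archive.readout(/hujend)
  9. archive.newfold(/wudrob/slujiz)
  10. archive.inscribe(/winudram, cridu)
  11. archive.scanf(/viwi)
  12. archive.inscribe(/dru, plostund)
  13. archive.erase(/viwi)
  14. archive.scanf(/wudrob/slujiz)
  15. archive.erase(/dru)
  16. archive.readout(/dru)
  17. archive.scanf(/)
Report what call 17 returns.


Answer: [hujend, winudram, wudrob/]

Derivation:
Then archive.erase on p→/viwi/grifik, and get ok.
I run archive.inscribe on p→/tridi_ot, c→drivesmo, giving created.
Now I run archive.inscribe on p→/hujend, c→rusme, yielding created.
I use archive.inscribe on p→/winudram, c→fusme_al, and observe created.
I use archive.erase on p→/winudram, — result: ok.
I call archive.relocate on s→/tridi_ot, d→/winudram, and see ok.
Now I run archive.inscribe on p→/dru, c→bo, → created.
Next I call archive.readout on p→/hujend, — result: rusme.
Invoking archive.newfold on p→/wudrob/slujiz, → ok.
Invoking archive.inscribe on p→/winudram, c→cridu, and get overwrote.
I try archive.scanf on p→/viwi, which returns [].
Using archive.inscribe on p→/dru, c→plostund, and observe overwrote.
Now I run archive.erase on p→/viwi, and see ok.
Next I call archive.scanf on p→/wudrob/slujiz: [].
I run archive.erase on p→/dru, yielding ok.
Next I call archive.readout on p→/dru: ToolError: not found.
Now I run archive.scanf on p→/, → [hujend, winudram, wudrob/].


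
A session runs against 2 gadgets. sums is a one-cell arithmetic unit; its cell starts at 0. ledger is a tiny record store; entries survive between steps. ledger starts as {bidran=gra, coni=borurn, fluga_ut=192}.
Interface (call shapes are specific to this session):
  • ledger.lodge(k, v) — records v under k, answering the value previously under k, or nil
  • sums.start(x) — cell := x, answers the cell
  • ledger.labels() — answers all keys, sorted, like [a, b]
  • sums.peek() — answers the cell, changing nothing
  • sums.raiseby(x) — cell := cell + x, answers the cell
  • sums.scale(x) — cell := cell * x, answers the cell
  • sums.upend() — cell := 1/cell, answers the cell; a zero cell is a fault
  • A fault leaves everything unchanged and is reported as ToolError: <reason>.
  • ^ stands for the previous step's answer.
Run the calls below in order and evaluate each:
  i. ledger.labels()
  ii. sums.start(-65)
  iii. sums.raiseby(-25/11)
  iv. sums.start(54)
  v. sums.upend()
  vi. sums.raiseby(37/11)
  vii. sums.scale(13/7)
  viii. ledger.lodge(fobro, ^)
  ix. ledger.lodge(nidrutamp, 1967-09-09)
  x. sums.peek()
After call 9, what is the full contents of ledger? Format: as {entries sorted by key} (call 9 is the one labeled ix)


Answer: {bidran=gra, coni=borurn, fluga_ut=192, fobro=3731/594, nidrutamp=1967-09-09}

Derivation:
% ledger.labels
= [bidran, coni, fluga_ut]
% sums.start x→-65
= -65
% sums.raiseby x→-25/11
= -740/11
% sums.start x→54
= 54
% sums.upend
= 1/54
% sums.raiseby x→37/11
= 2009/594
% sums.scale x→13/7
= 3731/594
% ledger.lodge k→fobro v→^
= nil
% ledger.lodge k→nidrutamp v→1967-09-09
= nil
% sums.peek
= 3731/594


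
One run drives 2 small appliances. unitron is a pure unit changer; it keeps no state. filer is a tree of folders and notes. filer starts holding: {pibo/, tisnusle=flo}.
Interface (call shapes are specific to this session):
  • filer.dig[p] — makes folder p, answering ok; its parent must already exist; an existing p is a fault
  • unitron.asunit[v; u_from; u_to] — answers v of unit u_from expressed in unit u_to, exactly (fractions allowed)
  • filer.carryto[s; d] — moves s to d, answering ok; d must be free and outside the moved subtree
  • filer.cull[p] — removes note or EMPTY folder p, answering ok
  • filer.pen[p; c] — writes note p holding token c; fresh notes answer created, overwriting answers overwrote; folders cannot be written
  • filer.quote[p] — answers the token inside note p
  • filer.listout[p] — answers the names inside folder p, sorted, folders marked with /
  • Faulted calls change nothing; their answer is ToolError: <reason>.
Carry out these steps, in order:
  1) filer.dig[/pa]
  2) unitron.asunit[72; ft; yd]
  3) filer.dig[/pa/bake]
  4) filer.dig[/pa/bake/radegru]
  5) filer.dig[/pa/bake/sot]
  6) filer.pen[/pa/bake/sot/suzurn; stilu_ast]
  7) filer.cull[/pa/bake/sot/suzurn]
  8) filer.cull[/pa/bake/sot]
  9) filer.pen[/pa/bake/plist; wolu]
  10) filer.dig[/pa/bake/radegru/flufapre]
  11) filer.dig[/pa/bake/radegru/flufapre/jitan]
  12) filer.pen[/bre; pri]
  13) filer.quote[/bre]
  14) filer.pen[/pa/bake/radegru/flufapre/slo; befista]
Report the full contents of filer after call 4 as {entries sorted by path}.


==> filer.dig(p=/pa)
<== ok
==> unitron.asunit(v=72, u_from=ft, u_to=yd)
<== 24
==> filer.dig(p=/pa/bake)
<== ok
==> filer.dig(p=/pa/bake/radegru)
<== ok
==> filer.dig(p=/pa/bake/sot)
<== ok
==> filer.pen(p=/pa/bake/sot/suzurn, c=stilu_ast)
<== created
==> filer.cull(p=/pa/bake/sot/suzurn)
<== ok
==> filer.cull(p=/pa/bake/sot)
<== ok
==> filer.pen(p=/pa/bake/plist, c=wolu)
<== created
==> filer.dig(p=/pa/bake/radegru/flufapre)
<== ok
==> filer.dig(p=/pa/bake/radegru/flufapre/jitan)
<== ok
==> filer.pen(p=/bre, c=pri)
<== created
==> filer.quote(p=/bre)
<== pri
==> filer.pen(p=/pa/bake/radegru/flufapre/slo, c=befista)
<== created

Answer: {pa/, pa/bake/, pa/bake/radegru/, pibo/, tisnusle=flo}


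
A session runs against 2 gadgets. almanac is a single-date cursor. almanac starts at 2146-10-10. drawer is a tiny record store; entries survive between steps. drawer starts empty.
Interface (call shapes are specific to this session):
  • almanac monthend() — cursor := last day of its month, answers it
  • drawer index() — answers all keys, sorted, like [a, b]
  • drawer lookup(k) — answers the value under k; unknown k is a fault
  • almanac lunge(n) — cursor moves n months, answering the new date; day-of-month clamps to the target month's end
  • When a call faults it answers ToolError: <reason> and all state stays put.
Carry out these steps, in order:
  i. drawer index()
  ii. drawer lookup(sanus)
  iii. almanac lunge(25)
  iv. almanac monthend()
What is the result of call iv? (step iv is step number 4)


$ drawer index
  []
$ drawer lookup k: sanus
  ToolError: no such key sanus
$ almanac lunge n: 25
  2148-11-10
$ almanac monthend
  2148-11-30

Answer: 2148-11-30


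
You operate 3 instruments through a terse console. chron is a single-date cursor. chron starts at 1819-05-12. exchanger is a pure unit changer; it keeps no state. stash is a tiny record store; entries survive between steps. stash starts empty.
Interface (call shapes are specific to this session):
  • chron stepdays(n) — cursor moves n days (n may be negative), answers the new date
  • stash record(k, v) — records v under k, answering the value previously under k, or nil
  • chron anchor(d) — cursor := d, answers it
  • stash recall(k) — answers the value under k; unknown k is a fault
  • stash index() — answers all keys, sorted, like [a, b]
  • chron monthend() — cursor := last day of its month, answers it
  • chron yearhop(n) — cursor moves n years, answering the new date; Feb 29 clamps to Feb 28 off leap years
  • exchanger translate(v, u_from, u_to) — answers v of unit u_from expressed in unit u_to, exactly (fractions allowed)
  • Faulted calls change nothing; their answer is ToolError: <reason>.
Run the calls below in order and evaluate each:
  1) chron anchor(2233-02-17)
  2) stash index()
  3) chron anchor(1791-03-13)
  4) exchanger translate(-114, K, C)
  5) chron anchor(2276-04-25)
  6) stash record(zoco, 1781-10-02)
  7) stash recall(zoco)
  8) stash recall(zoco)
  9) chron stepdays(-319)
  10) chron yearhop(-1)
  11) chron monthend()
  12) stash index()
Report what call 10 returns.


==> chron anchor(2233-02-17)
<== 2233-02-17
==> stash index()
<== []
==> chron anchor(1791-03-13)
<== 1791-03-13
==> exchanger translate(-114, K, C)
<== -7743/20
==> chron anchor(2276-04-25)
<== 2276-04-25
==> stash record(zoco, 1781-10-02)
<== nil
==> stash recall(zoco)
<== 1781-10-02
==> stash recall(zoco)
<== 1781-10-02
==> chron stepdays(-319)
<== 2275-06-11
==> chron yearhop(-1)
<== 2274-06-11
==> chron monthend()
<== 2274-06-30
==> stash index()
<== [zoco]

Answer: 2274-06-11


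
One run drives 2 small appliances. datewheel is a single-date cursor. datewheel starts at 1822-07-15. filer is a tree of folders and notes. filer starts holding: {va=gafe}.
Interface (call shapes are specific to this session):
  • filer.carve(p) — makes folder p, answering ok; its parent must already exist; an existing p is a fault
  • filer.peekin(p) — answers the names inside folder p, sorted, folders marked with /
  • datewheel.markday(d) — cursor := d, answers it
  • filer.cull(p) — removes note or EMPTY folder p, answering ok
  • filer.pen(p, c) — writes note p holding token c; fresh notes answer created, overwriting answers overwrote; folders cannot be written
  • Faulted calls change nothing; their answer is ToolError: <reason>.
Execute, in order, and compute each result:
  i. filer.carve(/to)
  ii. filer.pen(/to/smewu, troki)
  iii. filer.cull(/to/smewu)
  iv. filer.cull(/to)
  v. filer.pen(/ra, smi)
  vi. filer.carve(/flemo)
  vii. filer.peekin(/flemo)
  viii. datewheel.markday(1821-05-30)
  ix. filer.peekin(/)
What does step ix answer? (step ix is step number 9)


Answer: [flemo/, ra, va]

Derivation:
Act: filer.carve[p=/to]
Obs: ok
Act: filer.pen[p=/to/smewu; c=troki]
Obs: created
Act: filer.cull[p=/to/smewu]
Obs: ok
Act: filer.cull[p=/to]
Obs: ok
Act: filer.pen[p=/ra; c=smi]
Obs: created
Act: filer.carve[p=/flemo]
Obs: ok
Act: filer.peekin[p=/flemo]
Obs: []
Act: datewheel.markday[d=1821-05-30]
Obs: 1821-05-30
Act: filer.peekin[p=/]
Obs: [flemo/, ra, va]


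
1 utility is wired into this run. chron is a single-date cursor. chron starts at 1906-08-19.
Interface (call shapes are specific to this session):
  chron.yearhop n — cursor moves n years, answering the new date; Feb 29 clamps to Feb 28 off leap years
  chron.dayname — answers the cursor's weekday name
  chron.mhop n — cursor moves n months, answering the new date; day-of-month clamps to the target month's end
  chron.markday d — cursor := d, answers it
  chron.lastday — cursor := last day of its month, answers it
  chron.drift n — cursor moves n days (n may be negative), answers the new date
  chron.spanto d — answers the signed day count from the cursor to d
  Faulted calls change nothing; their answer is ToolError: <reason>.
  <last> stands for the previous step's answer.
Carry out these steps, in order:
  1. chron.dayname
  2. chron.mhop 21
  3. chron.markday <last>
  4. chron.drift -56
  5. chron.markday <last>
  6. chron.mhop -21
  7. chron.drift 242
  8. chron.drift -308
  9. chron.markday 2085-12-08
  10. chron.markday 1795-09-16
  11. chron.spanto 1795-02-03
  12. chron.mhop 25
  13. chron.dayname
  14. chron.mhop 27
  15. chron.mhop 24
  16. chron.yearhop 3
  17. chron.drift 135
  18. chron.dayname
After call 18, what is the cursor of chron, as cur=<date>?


Answer: cur=1805-05-31

Derivation:
> dayname
  Sunday
> mhop n→21
  1908-05-19
> markday d→<last>
  1908-05-19
> drift n→-56
  1908-03-24
> markday d→<last>
  1908-03-24
> mhop n→-21
  1906-06-24
> drift n→242
  1907-02-21
> drift n→-308
  1906-04-19
> markday d→2085-12-08
  2085-12-08
> markday d→1795-09-16
  1795-09-16
> spanto d→1795-02-03
  -225
> mhop n→25
  1797-10-16
> dayname
  Monday
> mhop n→27
  1800-01-16
> mhop n→24
  1802-01-16
> yearhop n→3
  1805-01-16
> drift n→135
  1805-05-31
> dayname
  Friday


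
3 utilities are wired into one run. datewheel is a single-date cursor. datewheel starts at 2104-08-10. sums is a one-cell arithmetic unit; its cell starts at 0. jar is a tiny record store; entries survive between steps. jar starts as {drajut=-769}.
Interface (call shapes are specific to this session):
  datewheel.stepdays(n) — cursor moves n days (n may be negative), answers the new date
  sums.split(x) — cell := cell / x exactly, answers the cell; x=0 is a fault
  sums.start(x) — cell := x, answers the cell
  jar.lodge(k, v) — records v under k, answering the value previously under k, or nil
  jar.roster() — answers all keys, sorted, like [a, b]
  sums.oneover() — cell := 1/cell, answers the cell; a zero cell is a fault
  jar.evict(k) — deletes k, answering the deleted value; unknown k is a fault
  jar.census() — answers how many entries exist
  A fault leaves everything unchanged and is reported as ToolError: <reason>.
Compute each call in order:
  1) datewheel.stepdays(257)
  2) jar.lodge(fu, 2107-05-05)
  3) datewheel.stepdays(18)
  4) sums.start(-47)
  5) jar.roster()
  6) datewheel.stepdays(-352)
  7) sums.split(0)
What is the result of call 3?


Answer: 2105-05-12

Derivation:
% stepdays 257
[out] 2105-04-24
% lodge fu 2107-05-05
[out] nil
% stepdays 18
[out] 2105-05-12
% start -47
[out] -47
% roster
[out] [drajut, fu]
% stepdays -352
[out] 2104-05-25
% split 0
[out] ToolError: division by zero


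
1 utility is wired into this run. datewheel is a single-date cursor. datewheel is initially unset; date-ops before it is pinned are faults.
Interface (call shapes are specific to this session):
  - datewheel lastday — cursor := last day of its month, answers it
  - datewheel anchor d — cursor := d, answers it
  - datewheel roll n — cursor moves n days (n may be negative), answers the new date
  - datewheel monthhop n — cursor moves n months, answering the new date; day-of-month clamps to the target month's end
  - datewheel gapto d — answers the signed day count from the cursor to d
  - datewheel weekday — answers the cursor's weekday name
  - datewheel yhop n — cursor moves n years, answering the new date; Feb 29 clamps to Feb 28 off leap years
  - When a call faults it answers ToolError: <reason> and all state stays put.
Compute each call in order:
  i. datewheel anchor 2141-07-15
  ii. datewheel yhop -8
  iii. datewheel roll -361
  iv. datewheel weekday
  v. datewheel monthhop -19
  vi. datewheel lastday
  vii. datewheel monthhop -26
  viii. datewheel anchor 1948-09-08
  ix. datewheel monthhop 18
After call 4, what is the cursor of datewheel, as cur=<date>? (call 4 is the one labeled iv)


Answer: cur=2132-07-19

Derivation:
# datewheel anchor(2141-07-15) ~> 2141-07-15
# datewheel yhop(-8) ~> 2133-07-15
# datewheel roll(-361) ~> 2132-07-19
# datewheel weekday() ~> Saturday
# datewheel monthhop(-19) ~> 2130-12-19
# datewheel lastday() ~> 2130-12-31
# datewheel monthhop(-26) ~> 2128-10-31
# datewheel anchor(1948-09-08) ~> 1948-09-08
# datewheel monthhop(18) ~> 1950-03-08


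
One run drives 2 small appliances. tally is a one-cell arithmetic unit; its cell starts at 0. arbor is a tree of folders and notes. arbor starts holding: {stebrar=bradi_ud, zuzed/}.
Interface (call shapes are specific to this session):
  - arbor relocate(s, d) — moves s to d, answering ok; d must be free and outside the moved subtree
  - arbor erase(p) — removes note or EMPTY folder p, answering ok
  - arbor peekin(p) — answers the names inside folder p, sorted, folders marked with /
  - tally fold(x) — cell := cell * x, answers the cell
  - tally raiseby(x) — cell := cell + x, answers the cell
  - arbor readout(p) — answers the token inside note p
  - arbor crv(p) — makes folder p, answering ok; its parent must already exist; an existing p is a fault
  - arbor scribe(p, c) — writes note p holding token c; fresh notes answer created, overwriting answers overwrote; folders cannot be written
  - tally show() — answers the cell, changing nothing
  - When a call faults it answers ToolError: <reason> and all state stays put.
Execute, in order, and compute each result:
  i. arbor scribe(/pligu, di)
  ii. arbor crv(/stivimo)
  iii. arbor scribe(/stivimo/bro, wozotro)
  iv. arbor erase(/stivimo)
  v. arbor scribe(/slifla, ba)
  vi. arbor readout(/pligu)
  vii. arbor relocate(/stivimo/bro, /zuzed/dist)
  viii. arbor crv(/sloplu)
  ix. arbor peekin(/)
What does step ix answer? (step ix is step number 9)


Answer: [pligu, slifla, sloplu/, stebrar, stivimo/, zuzed/]

Derivation:
I run arbor scribe on p='/pligu', c='di', and get created.
Next I call arbor crv on p='/stivimo', — result: ok.
I call arbor scribe on p='/stivimo/bro', c='wozotro', and get created.
Calling arbor erase on p='/stivimo', — result: ToolError: not empty.
Next I call arbor scribe on p='/slifla', c='ba', and see created.
I call arbor readout on p='/pligu', which returns di.
I try arbor relocate on s='/stivimo/bro', d='/zuzed/dist', and observe ok.
Invoking arbor crv on p='/sloplu', which returns ok.
Next I call arbor peekin on p='/', and see [pligu, slifla, sloplu/, stebrar, stivimo/, zuzed/].


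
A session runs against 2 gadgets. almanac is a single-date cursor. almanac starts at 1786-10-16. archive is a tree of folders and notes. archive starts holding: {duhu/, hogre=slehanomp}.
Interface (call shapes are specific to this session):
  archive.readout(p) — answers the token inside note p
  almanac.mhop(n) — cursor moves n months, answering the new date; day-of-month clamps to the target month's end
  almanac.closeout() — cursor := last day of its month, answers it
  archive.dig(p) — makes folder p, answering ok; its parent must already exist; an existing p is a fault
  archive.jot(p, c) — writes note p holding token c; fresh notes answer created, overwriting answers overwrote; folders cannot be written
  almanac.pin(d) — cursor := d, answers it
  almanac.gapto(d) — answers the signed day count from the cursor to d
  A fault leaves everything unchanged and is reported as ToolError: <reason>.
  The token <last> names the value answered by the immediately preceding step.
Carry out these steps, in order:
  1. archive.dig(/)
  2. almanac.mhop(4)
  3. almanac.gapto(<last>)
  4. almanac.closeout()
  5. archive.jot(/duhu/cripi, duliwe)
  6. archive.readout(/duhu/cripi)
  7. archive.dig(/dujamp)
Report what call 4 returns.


Using archive.dig with p='/', — result: ToolError: exists.
Invoking almanac.mhop with n='4', which returns 1787-02-16.
Invoking almanac.gapto with d='<last>', which returns 0.
I try almanac.closeout(), → 1787-02-28.
Then archive.jot with p='/duhu/cripi', c='duliwe', which returns created.
Invoking archive.readout with p='/duhu/cripi', and get duliwe.
Calling archive.dig with p='/dujamp': ok.

Answer: 1787-02-28


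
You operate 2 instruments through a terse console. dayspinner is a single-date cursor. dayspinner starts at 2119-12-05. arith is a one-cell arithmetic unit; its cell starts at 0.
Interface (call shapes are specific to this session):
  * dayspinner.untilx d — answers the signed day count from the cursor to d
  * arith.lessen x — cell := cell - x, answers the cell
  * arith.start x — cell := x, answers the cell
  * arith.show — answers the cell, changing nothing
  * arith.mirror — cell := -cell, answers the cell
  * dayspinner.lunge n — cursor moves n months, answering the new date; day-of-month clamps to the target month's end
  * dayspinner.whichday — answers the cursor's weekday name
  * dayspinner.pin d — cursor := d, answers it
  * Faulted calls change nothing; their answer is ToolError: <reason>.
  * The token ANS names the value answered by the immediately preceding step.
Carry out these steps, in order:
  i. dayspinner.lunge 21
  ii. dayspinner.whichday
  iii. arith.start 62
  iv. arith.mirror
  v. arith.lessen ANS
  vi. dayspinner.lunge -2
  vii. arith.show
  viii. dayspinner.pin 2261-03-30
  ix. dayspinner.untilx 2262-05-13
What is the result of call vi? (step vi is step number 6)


Answer: 2121-07-05

Derivation:
> dayspinner.lunge n='21'
  2121-09-05
> dayspinner.whichday
  Friday
> arith.start x='62'
  62
> arith.mirror
  -62
> arith.lessen x='ANS'
  0
> dayspinner.lunge n='-2'
  2121-07-05
> arith.show
  0
> dayspinner.pin d='2261-03-30'
  2261-03-30
> dayspinner.untilx d='2262-05-13'
  409


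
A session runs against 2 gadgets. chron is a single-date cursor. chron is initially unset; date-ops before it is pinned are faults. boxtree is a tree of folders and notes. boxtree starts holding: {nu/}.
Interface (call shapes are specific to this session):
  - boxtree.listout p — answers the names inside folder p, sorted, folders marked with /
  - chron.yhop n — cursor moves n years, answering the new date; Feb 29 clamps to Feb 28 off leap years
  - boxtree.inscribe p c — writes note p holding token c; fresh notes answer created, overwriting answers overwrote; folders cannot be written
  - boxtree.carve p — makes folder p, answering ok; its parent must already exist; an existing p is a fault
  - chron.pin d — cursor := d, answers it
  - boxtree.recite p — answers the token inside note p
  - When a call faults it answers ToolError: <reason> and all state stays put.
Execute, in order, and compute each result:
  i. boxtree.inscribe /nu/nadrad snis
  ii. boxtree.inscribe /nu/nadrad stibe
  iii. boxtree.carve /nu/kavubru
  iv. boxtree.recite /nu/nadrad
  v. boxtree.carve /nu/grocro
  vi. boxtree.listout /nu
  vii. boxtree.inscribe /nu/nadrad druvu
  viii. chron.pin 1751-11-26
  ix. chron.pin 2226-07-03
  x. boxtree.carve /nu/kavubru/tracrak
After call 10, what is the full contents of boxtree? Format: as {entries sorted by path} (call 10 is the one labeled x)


Answer: {nu/, nu/grocro/, nu/kavubru/, nu/kavubru/tracrak/, nu/nadrad=druvu}

Derivation:
Do: inscribe[p=/nu/nadrad; c=snis]
See: created
Do: inscribe[p=/nu/nadrad; c=stibe]
See: overwrote
Do: carve[p=/nu/kavubru]
See: ok
Do: recite[p=/nu/nadrad]
See: stibe
Do: carve[p=/nu/grocro]
See: ok
Do: listout[p=/nu]
See: [grocro/, kavubru/, nadrad]
Do: inscribe[p=/nu/nadrad; c=druvu]
See: overwrote
Do: pin[d=1751-11-26]
See: 1751-11-26
Do: pin[d=2226-07-03]
See: 2226-07-03
Do: carve[p=/nu/kavubru/tracrak]
See: ok


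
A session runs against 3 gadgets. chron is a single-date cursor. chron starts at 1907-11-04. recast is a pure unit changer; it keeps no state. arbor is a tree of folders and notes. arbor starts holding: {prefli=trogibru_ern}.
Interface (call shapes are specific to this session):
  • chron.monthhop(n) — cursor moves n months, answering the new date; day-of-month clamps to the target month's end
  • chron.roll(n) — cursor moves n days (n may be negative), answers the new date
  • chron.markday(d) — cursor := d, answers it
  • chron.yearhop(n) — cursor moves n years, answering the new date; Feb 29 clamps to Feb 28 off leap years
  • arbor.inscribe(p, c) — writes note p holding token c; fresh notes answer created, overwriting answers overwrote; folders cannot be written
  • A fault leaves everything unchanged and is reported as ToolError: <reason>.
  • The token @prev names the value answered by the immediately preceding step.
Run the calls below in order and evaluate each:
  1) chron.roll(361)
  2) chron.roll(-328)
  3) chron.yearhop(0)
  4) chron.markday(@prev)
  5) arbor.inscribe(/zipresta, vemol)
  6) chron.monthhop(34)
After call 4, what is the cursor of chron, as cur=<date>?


% 1. chron.roll(361) ~> 1908-10-30
% 2. chron.roll(-328) ~> 1907-12-07
% 3. chron.yearhop(0) ~> 1907-12-07
% 4. chron.markday(@prev) ~> 1907-12-07
% 5. arbor.inscribe(/zipresta, vemol) ~> created
% 6. chron.monthhop(34) ~> 1910-10-07

Answer: cur=1907-12-07


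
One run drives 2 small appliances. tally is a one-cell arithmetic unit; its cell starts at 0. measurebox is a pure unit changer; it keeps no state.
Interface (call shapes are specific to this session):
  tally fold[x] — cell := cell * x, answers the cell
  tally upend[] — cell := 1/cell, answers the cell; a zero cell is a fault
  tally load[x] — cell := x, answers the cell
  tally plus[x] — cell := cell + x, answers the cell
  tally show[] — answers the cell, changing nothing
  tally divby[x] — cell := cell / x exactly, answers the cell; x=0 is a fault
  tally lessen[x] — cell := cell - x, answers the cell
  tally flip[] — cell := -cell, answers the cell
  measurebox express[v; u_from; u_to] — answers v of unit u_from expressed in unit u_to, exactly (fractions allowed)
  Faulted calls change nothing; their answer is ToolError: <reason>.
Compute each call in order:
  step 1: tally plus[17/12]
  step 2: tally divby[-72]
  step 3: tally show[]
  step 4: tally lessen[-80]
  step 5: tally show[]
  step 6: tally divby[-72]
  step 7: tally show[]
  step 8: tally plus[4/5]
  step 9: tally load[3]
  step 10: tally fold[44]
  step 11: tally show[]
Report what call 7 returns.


Answer: -69103/62208

Derivation:
;; tally plus(x='17/12') -> 17/12
;; tally divby(x='-72') -> -17/864
;; tally show() -> -17/864
;; tally lessen(x='-80') -> 69103/864
;; tally show() -> 69103/864
;; tally divby(x='-72') -> -69103/62208
;; tally show() -> -69103/62208
;; tally plus(x='4/5') -> -96683/311040
;; tally load(x='3') -> 3
;; tally fold(x='44') -> 132
;; tally show() -> 132


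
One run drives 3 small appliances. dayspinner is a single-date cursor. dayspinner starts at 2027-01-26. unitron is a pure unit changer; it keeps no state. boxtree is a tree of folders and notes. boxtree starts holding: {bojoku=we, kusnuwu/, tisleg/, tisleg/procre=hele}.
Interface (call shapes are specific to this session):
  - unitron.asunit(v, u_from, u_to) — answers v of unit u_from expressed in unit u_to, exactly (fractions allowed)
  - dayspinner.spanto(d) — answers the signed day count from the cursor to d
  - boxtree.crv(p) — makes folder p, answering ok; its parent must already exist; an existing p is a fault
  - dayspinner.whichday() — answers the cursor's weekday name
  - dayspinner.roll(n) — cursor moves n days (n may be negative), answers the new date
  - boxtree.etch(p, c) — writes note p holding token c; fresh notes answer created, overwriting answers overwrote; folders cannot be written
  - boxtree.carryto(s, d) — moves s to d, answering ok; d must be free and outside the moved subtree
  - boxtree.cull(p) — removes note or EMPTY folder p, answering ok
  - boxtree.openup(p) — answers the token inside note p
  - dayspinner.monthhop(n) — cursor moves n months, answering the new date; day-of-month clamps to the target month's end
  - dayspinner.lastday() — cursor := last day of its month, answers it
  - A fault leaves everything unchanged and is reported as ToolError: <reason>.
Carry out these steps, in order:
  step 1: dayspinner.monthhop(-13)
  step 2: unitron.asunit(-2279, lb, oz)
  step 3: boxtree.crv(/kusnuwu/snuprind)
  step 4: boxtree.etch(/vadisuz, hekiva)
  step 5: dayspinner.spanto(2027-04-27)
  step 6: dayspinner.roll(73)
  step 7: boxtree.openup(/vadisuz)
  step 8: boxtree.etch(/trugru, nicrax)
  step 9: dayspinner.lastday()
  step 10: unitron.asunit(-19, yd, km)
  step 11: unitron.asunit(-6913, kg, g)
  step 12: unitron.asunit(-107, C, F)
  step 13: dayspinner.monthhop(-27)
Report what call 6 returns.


Answer: 2026-03-09

Derivation:
Act: dayspinner.monthhop[-13]
Obs: 2025-12-26
Act: unitron.asunit[-2279; lb; oz]
Obs: -36464
Act: boxtree.crv[/kusnuwu/snuprind]
Obs: ok
Act: boxtree.etch[/vadisuz; hekiva]
Obs: created
Act: dayspinner.spanto[2027-04-27]
Obs: 487
Act: dayspinner.roll[73]
Obs: 2026-03-09
Act: boxtree.openup[/vadisuz]
Obs: hekiva
Act: boxtree.etch[/trugru; nicrax]
Obs: created
Act: dayspinner.lastday[]
Obs: 2026-03-31
Act: unitron.asunit[-19; yd; km]
Obs: -21717/1250000
Act: unitron.asunit[-6913; kg; g]
Obs: -6913000
Act: unitron.asunit[-107; C; F]
Obs: -803/5
Act: dayspinner.monthhop[-27]
Obs: 2023-12-31


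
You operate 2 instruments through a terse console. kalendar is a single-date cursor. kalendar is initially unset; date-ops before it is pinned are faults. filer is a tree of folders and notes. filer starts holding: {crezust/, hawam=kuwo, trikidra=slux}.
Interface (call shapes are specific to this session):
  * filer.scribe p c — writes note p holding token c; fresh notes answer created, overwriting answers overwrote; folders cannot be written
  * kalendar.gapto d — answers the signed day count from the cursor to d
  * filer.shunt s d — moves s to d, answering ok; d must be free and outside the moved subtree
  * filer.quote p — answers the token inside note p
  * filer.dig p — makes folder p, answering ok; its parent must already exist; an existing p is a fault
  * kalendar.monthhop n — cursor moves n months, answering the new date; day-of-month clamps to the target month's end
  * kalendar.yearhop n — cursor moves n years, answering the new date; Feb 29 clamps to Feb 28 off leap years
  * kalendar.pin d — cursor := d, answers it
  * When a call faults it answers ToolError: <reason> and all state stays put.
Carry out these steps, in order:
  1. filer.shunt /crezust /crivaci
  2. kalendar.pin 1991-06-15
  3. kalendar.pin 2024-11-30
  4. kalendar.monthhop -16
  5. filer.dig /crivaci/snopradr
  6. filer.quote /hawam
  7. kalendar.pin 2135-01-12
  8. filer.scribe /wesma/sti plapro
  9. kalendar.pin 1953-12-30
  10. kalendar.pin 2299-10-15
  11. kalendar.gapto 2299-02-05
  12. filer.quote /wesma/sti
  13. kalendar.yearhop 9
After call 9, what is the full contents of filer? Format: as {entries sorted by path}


Answer: {crivaci/, crivaci/snopradr/, hawam=kuwo, trikidra=slux}

Derivation:
% filer.shunt(s=/crezust, d=/crivaci) : ok
% kalendar.pin(d=1991-06-15) : 1991-06-15
% kalendar.pin(d=2024-11-30) : 2024-11-30
% kalendar.monthhop(n=-16) : 2023-07-30
% filer.dig(p=/crivaci/snopradr) : ok
% filer.quote(p=/hawam) : kuwo
% kalendar.pin(d=2135-01-12) : 2135-01-12
% filer.scribe(p=/wesma/sti, c=plapro) : ToolError: no parent
% kalendar.pin(d=1953-12-30) : 1953-12-30
% kalendar.pin(d=2299-10-15) : 2299-10-15
% kalendar.gapto(d=2299-02-05) : -252
% filer.quote(p=/wesma/sti) : ToolError: not found
% kalendar.yearhop(n=9) : 2308-10-15


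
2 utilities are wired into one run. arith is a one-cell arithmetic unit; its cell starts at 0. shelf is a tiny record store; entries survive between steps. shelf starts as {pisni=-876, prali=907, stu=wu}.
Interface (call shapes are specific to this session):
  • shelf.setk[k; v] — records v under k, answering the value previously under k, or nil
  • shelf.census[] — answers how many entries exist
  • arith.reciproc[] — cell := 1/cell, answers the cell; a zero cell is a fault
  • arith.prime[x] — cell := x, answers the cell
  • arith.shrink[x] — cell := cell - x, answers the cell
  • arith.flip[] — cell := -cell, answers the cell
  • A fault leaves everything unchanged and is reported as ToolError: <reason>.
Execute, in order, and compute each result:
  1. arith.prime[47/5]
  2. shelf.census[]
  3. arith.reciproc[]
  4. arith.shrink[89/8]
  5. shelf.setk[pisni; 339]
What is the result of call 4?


-- 1. arith.prime(x: 47/5) == 47/5
-- 2. shelf.census() == 3
-- 3. arith.reciproc() == 5/47
-- 4. arith.shrink(x: 89/8) == -4143/376
-- 5. shelf.setk(k: pisni, v: 339) == -876

Answer: -4143/376


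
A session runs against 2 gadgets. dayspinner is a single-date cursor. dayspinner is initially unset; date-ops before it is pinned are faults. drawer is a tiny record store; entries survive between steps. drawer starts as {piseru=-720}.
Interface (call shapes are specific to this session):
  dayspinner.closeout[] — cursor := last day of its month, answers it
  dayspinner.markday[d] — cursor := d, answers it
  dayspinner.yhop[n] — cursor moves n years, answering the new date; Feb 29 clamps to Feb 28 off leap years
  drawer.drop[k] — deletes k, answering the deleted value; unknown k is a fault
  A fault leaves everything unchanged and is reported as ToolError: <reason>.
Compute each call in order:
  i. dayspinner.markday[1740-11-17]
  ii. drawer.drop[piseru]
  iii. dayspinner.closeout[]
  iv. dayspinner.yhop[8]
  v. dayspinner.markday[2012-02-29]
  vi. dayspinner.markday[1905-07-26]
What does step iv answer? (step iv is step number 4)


Answer: 1748-11-30

Derivation:
! 1. markday(1740-11-17) == 1740-11-17
! 2. drop(piseru) == -720
! 3. closeout() == 1740-11-30
! 4. yhop(8) == 1748-11-30
! 5. markday(2012-02-29) == 2012-02-29
! 6. markday(1905-07-26) == 1905-07-26


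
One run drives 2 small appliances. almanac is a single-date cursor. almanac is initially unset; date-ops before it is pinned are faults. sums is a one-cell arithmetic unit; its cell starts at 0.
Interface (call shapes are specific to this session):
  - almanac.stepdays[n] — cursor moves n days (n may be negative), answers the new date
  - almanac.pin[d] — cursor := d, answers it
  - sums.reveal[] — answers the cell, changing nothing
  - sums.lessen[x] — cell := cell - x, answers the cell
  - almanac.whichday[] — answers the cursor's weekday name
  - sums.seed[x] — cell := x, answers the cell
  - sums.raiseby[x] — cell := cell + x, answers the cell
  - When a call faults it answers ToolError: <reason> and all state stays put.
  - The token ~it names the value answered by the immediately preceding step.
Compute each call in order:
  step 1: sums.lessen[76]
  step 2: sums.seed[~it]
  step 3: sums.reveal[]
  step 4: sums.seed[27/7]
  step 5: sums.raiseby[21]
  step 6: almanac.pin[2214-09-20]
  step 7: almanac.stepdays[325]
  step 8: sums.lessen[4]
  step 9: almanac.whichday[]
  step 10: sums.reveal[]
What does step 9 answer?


Answer: Friday

Derivation:
! lessen(x='76') -> -76
! seed(x='~it') -> -76
! reveal() -> -76
! seed(x='27/7') -> 27/7
! raiseby(x='21') -> 174/7
! pin(d='2214-09-20') -> 2214-09-20
! stepdays(n='325') -> 2215-08-11
! lessen(x='4') -> 146/7
! whichday() -> Friday
! reveal() -> 146/7


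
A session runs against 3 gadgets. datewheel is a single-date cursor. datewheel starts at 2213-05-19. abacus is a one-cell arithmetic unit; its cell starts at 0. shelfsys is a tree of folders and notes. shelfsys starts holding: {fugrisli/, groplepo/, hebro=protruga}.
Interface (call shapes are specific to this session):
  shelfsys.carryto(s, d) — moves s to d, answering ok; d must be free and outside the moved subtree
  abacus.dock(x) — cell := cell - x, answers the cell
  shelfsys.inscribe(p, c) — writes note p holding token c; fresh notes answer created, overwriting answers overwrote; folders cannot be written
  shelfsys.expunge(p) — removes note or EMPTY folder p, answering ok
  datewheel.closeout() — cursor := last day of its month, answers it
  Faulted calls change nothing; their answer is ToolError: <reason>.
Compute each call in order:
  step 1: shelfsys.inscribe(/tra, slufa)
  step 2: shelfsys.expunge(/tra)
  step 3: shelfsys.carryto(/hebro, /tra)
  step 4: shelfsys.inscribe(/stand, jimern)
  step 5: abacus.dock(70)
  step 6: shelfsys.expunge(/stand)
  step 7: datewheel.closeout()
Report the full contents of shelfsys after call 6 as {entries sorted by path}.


Answer: {fugrisli/, groplepo/, tra=protruga}

Derivation:
Do: inscribe[p='/tra'; c='slufa']
See: created
Do: expunge[p='/tra']
See: ok
Do: carryto[s='/hebro'; d='/tra']
See: ok
Do: inscribe[p='/stand'; c='jimern']
See: created
Do: dock[x='70']
See: -70
Do: expunge[p='/stand']
See: ok
Do: closeout[]
See: 2213-05-31


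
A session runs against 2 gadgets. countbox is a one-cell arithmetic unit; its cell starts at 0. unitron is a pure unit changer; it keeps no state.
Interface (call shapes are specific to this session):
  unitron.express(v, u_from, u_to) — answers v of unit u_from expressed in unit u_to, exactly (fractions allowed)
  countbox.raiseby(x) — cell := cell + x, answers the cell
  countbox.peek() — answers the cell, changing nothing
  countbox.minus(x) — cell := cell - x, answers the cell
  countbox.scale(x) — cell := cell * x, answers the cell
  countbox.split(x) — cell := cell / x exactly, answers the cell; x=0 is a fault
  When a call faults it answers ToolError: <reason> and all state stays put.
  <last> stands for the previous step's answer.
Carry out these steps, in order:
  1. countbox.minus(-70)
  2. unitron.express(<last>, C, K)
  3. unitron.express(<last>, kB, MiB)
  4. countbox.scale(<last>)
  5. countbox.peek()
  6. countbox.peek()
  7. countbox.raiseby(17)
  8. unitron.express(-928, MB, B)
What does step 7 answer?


-- 1. countbox.minus(x=-70) ~> 70
-- 2. unitron.express(v=<last>, u_from=C, u_to=K) ~> 6863/20
-- 3. unitron.express(v=<last>, u_from=kB, u_to=MiB) ~> 171575/524288
-- 4. countbox.scale(x=<last>) ~> 6005125/262144
-- 5. countbox.peek() ~> 6005125/262144
-- 6. countbox.peek() ~> 6005125/262144
-- 7. countbox.raiseby(x=17) ~> 10461573/262144
-- 8. unitron.express(v=-928, u_from=MB, u_to=B) ~> -928000000

Answer: 10461573/262144
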